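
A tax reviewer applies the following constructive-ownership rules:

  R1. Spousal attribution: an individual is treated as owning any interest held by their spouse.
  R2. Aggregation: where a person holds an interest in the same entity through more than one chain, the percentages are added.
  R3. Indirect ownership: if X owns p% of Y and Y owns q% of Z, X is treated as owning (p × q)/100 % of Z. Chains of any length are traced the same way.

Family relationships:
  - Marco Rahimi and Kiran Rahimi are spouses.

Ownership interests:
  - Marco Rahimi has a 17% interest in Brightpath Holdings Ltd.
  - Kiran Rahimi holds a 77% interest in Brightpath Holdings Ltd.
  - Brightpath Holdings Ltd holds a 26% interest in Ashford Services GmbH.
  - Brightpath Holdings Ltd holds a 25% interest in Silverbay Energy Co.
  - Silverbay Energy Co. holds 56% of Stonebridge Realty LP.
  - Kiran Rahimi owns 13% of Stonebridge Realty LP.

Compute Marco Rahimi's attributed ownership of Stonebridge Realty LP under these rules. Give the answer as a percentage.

26.16%

By spousal attribution (R1), Marco Rahimi is treated as also owning Kiran Rahimi's interest in Brightpath Holdings Ltd, giving 17% + 77% = 94%.
By spousal attribution (R1), Marco Rahimi is treated as owning Kiran Rahimi's 13% interest in Stonebridge Realty LP.
Chain via Brightpath Holdings Ltd → Silverbay Energy Co. (R3): 94% × 25% × 56% = 13.16% of Stonebridge Realty LP.
Direct interest in Stonebridge Realty LP: 13%.
Aggregating (R2): 13.16% + 13% = 26.16%.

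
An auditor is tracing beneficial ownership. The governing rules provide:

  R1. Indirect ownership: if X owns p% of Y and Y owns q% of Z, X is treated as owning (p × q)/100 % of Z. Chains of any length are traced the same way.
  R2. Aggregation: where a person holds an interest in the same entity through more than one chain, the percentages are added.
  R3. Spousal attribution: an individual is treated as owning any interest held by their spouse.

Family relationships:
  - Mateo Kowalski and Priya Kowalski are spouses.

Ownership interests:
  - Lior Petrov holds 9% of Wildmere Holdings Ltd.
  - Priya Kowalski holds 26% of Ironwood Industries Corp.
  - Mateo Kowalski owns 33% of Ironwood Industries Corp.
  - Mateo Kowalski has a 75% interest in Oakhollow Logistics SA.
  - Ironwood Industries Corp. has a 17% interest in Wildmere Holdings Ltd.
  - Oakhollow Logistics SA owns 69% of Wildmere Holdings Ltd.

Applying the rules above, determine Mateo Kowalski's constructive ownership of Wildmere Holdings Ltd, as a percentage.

61.78%

By spousal attribution (R3), Mateo Kowalski is treated as also owning Priya Kowalski's interest in Ironwood Industries Corp, giving 33% + 26% = 59%.
Chain via Ironwood Industries Corp. (R1): 59% × 17% = 10.03% of Wildmere Holdings Ltd.
Chain via Oakhollow Logistics SA (R1): 75% × 69% = 51.75% of Wildmere Holdings Ltd.
Aggregating (R2): 10.03% + 51.75% = 61.78%.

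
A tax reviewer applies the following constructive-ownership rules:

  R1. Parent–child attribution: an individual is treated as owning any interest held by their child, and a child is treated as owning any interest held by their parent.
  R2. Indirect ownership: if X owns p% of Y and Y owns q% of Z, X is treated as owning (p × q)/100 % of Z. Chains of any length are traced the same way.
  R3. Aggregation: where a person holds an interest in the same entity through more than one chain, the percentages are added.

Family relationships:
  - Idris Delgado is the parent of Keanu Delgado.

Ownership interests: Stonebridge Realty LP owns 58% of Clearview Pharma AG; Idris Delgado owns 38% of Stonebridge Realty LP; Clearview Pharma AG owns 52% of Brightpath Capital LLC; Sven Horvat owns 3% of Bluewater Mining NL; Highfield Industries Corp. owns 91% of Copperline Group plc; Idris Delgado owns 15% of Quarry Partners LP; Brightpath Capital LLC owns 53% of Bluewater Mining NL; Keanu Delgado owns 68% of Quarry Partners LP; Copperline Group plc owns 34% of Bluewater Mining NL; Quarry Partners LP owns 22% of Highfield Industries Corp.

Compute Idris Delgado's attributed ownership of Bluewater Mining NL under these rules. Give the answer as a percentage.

11.723868%

By parent–child attribution (R1), Idris Delgado is treated as also owning Keanu Delgado's interest in Quarry Partners LP, giving 15% + 68% = 83%.
Chain via Quarry Partners LP → Highfield Industries Corp. → Copperline Group plc (R2): 83% × 22% × 91% × 34% = 5.649644% of Bluewater Mining NL.
Chain via Stonebridge Realty LP → Clearview Pharma AG → Brightpath Capital LLC (R2): 38% × 58% × 52% × 53% = 6.074224% of Bluewater Mining NL.
Aggregating (R3): 5.649644% + 6.074224% = 11.723868%.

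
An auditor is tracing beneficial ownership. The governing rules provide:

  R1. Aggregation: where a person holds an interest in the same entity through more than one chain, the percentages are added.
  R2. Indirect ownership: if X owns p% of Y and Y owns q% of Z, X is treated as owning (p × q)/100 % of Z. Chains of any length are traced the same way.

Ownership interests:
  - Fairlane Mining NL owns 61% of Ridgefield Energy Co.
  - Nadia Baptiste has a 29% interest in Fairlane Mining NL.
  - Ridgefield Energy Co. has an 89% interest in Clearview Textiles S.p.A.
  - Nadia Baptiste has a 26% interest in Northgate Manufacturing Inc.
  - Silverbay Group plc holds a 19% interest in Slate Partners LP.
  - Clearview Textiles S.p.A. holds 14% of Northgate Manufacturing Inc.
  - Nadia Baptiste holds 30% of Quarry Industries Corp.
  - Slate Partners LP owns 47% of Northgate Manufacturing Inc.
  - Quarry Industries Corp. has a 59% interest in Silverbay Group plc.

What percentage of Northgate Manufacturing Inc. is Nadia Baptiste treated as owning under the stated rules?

29.784784%

Chain via Quarry Industries Corp. → Silverbay Group plc → Slate Partners LP (R2): 30% × 59% × 19% × 47% = 1.58061% of Northgate Manufacturing Inc.
Chain via Fairlane Mining NL → Ridgefield Energy Co. → Clearview Textiles S.p.A. (R2): 29% × 61% × 89% × 14% = 2.204174% of Northgate Manufacturing Inc.
Direct interest in Northgate Manufacturing Inc: 26%.
Aggregating (R1): 1.58061% + 2.204174% + 26% = 29.784784%.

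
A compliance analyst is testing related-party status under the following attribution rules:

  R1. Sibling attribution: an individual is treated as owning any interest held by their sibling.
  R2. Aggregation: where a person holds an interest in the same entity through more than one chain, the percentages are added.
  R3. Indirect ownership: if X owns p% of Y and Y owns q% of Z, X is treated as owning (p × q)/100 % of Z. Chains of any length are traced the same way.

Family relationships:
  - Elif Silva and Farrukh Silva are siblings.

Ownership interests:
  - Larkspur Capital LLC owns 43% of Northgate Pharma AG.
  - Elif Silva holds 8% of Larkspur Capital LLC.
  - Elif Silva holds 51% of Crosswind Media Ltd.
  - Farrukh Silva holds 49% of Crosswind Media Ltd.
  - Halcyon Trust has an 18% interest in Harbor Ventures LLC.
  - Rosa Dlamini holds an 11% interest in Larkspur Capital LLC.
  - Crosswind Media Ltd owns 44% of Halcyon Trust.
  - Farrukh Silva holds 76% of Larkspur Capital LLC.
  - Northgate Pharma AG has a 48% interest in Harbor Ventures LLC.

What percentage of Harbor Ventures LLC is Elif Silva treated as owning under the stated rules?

By sibling attribution (R1), Elif Silva is treated as also owning Farrukh Silva's interest in Larkspur Capital LLC, giving 8% + 76% = 84%.
By sibling attribution (R1), Elif Silva is treated as also owning Farrukh Silva's interest in Crosswind Media Ltd, giving 51% + 49% = 100%.
Chain via Larkspur Capital LLC → Northgate Pharma AG (R3): 84% × 43% × 48% = 17.3376% of Harbor Ventures LLC.
Chain via Crosswind Media Ltd → Halcyon Trust (R3): 100% × 44% × 18% = 7.92% of Harbor Ventures LLC.
Aggregating (R2): 17.3376% + 7.92% = 25.2576%.

25.2576%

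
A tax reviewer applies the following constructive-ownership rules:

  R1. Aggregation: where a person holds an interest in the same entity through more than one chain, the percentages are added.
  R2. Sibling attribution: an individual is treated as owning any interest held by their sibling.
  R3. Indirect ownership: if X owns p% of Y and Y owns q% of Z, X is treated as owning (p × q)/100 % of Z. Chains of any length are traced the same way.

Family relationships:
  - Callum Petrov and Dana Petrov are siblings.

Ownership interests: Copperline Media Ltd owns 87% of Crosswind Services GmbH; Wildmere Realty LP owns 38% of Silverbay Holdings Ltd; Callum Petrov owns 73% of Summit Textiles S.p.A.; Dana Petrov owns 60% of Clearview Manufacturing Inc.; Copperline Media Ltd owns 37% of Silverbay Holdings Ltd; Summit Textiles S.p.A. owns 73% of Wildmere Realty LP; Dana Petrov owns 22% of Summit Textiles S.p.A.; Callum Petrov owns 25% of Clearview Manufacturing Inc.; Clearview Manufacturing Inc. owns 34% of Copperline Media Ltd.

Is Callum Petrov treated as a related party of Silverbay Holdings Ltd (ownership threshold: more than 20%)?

Yes

By sibling attribution (R2), Callum Petrov is treated as also owning Dana Petrov's interest in Summit Textiles S.p.A, giving 73% + 22% = 95%.
By sibling attribution (R2), Callum Petrov is treated as also owning Dana Petrov's interest in Clearview Manufacturing Inc, giving 25% + 60% = 85%.
Chain via Summit Textiles S.p.A. → Wildmere Realty LP (R3): 95% × 73% × 38% = 26.353% of Silverbay Holdings Ltd.
Chain via Clearview Manufacturing Inc. → Copperline Media Ltd (R3): 85% × 34% × 37% = 10.693% of Silverbay Holdings Ltd.
Aggregating (R1): 26.353% + 10.693% = 37.046%.
37.046% exceeds the 20% threshold, so Callum is a related party to Silverbay Holdings Ltd.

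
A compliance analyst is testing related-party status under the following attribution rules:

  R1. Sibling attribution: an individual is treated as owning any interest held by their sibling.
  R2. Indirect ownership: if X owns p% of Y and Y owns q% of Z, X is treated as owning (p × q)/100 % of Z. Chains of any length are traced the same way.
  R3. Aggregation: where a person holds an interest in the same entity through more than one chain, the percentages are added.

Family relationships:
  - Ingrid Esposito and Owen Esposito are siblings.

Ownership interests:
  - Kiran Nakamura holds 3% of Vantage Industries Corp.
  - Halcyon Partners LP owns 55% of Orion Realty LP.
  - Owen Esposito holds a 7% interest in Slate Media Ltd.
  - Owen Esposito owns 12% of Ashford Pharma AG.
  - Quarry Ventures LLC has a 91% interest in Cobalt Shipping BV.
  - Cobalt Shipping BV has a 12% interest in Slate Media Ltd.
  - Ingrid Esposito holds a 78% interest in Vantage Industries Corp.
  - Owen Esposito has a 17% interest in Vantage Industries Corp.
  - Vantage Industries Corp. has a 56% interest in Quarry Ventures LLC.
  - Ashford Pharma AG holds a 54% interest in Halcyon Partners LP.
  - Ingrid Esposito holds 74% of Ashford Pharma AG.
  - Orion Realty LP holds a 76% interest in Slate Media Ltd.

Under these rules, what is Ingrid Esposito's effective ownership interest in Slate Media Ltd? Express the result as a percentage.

32.22136%

By sibling attribution (R1), Ingrid Esposito is treated as also owning Owen Esposito's interest in Ashford Pharma AG, giving 74% + 12% = 86%.
By sibling attribution (R1), Ingrid Esposito is treated as also owning Owen Esposito's interest in Vantage Industries Corp, giving 78% + 17% = 95%.
By sibling attribution (R1), Ingrid Esposito is treated as owning Owen Esposito's 7% interest in Slate Media Ltd.
Chain via Ashford Pharma AG → Halcyon Partners LP → Orion Realty LP (R2): 86% × 54% × 55% × 76% = 19.41192% of Slate Media Ltd.
Chain via Vantage Industries Corp. → Quarry Ventures LLC → Cobalt Shipping BV (R2): 95% × 56% × 91% × 12% = 5.80944% of Slate Media Ltd.
Direct interest in Slate Media Ltd: 7%.
Aggregating (R3): 19.41192% + 5.80944% + 7% = 32.22136%.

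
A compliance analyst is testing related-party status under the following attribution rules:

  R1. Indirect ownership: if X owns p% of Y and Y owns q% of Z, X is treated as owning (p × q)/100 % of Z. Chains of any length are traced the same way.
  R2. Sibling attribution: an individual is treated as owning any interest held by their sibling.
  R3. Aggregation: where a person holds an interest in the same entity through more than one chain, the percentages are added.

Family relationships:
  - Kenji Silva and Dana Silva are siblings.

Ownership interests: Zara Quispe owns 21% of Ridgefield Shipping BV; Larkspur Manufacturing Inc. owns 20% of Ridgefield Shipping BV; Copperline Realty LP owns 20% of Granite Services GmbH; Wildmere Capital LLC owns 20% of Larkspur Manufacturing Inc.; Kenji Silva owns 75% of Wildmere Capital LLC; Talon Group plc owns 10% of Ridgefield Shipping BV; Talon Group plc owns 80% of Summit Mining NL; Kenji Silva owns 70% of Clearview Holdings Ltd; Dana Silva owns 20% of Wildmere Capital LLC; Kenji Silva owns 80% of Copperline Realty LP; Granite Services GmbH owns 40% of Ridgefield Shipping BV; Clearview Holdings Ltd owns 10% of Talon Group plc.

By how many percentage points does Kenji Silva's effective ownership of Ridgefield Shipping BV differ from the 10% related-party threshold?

0.9

By sibling attribution (R2), Kenji Silva is treated as also owning Dana Silva's interest in Wildmere Capital LLC, giving 75% + 20% = 95%.
Chain via Clearview Holdings Ltd → Talon Group plc (R1): 70% × 10% × 10% = 0.7% of Ridgefield Shipping BV.
Chain via Wildmere Capital LLC → Larkspur Manufacturing Inc. (R1): 95% × 20% × 20% = 3.8% of Ridgefield Shipping BV.
Chain via Copperline Realty LP → Granite Services GmbH (R1): 80% × 20% × 40% = 6.4% of Ridgefield Shipping BV.
Aggregating (R3): 0.7% + 3.8% + 6.4% = 10.9%.
10.9% exceeds the 10% threshold by 0.9 percentage points.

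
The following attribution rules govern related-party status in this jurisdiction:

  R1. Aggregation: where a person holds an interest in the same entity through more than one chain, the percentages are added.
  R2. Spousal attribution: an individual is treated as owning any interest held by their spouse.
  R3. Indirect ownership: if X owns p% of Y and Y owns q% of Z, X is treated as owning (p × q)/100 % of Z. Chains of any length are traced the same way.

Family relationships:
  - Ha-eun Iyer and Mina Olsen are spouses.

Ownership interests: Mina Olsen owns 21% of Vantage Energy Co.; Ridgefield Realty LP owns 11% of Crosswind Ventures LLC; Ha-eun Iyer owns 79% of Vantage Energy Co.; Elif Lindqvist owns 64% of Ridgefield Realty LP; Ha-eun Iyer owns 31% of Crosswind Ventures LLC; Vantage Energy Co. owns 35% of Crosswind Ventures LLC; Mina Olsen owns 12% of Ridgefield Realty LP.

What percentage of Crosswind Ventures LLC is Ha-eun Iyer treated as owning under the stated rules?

67.32%

By spousal attribution (R2), Ha-eun Iyer is treated as also owning Mina Olsen's interest in Vantage Energy Co, giving 79% + 21% = 100%.
By spousal attribution (R2), Ha-eun Iyer is treated as owning Mina Olsen's 12% interest in Ridgefield Realty LP.
Chain via Vantage Energy Co. (R3): 100% × 35% = 35% of Crosswind Ventures LLC.
Direct interest in Crosswind Ventures LLC: 31%.
Chain via Ridgefield Realty LP (R3): 12% × 11% = 1.32% of Crosswind Ventures LLC.
Aggregating (R1): 35% + 31% + 1.32% = 67.32%.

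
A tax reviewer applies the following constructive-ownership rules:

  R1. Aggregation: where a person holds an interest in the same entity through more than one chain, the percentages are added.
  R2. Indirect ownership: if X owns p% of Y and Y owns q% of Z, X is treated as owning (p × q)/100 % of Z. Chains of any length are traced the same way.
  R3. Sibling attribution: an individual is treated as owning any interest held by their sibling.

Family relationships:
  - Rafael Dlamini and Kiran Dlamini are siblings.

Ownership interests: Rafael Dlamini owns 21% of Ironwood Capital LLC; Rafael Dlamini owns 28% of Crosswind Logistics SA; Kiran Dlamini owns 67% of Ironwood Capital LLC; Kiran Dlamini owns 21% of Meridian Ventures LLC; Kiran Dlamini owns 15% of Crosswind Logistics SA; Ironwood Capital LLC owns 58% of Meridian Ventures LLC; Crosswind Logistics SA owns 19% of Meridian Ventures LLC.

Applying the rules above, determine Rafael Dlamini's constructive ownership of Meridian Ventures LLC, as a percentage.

By sibling attribution (R3), Rafael Dlamini is treated as also owning Kiran Dlamini's interest in Ironwood Capital LLC, giving 21% + 67% = 88%.
By sibling attribution (R3), Rafael Dlamini is treated as also owning Kiran Dlamini's interest in Crosswind Logistics SA, giving 28% + 15% = 43%.
By sibling attribution (R3), Rafael Dlamini is treated as owning Kiran Dlamini's 21% interest in Meridian Ventures LLC.
Chain via Ironwood Capital LLC (R2): 88% × 58% = 51.04% of Meridian Ventures LLC.
Chain via Crosswind Logistics SA (R2): 43% × 19% = 8.17% of Meridian Ventures LLC.
Direct interest in Meridian Ventures LLC: 21%.
Aggregating (R1): 51.04% + 8.17% + 21% = 80.21%.

80.21%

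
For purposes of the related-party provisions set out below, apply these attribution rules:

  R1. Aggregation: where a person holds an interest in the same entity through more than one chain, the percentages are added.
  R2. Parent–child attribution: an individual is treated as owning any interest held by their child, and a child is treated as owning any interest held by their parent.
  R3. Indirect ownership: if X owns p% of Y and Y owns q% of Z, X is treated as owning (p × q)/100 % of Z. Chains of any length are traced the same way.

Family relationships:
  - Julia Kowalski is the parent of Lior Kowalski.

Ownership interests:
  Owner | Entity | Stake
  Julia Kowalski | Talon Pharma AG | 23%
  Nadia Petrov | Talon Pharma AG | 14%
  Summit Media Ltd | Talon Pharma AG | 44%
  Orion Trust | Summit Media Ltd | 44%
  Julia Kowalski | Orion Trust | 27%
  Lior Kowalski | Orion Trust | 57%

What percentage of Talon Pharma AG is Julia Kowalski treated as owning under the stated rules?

39.2624%

By parent–child attribution (R2), Julia Kowalski is treated as also owning Lior Kowalski's interest in Orion Trust, giving 27% + 57% = 84%.
Chain via Orion Trust → Summit Media Ltd (R3): 84% × 44% × 44% = 16.2624% of Talon Pharma AG.
Direct interest in Talon Pharma AG: 23%.
Aggregating (R1): 16.2624% + 23% = 39.2624%.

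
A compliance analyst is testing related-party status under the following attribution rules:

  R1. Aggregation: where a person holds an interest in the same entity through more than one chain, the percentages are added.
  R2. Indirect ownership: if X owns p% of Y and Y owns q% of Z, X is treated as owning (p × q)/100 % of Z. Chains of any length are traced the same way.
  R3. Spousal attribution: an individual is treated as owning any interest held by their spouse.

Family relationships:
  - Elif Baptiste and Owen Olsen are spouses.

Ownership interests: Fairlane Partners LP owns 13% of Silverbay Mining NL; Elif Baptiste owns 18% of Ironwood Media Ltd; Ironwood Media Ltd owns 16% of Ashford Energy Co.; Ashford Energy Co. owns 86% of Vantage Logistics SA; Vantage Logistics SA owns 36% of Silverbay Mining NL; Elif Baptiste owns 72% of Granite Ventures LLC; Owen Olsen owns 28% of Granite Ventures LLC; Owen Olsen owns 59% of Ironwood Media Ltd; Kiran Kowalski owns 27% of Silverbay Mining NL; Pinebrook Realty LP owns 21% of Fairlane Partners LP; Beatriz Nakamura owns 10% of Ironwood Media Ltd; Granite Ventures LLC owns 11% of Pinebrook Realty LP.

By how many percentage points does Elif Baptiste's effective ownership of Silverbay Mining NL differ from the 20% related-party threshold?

By spousal attribution (R3), Elif Baptiste is treated as also owning Owen Olsen's interest in Ironwood Media Ltd, giving 18% + 59% = 77%.
By spousal attribution (R3), Elif Baptiste is treated as also owning Owen Olsen's interest in Granite Ventures LLC, giving 72% + 28% = 100%.
Chain via Ironwood Media Ltd → Ashford Energy Co. → Vantage Logistics SA (R2): 77% × 16% × 86% × 36% = 3.814272% of Silverbay Mining NL.
Chain via Granite Ventures LLC → Pinebrook Realty LP → Fairlane Partners LP (R2): 100% × 11% × 21% × 13% = 0.3003% of Silverbay Mining NL.
Aggregating (R1): 3.814272% + 0.3003% = 4.114572%.
4.114572% falls short of the 20% threshold by 15.885428 percentage points.

15.885428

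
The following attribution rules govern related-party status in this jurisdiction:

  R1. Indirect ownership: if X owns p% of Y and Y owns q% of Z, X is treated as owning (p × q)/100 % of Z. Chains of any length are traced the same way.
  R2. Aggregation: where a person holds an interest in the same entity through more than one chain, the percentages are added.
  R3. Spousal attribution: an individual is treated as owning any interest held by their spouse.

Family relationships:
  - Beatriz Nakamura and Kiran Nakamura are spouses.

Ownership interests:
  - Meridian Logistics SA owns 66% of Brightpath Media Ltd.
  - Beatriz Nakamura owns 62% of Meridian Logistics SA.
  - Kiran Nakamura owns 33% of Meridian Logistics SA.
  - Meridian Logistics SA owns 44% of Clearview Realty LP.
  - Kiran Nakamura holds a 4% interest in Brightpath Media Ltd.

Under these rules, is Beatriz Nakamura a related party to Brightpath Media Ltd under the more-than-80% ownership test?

No

By spousal attribution (R3), Beatriz Nakamura is treated as also owning Kiran Nakamura's interest in Meridian Logistics SA, giving 62% + 33% = 95%.
By spousal attribution (R3), Beatriz Nakamura is treated as owning Kiran Nakamura's 4% interest in Brightpath Media Ltd.
Chain via Meridian Logistics SA (R1): 95% × 66% = 62.7% of Brightpath Media Ltd.
Direct interest in Brightpath Media Ltd: 4%.
Aggregating (R2): 62.7% + 4% = 66.7%.
66.7% does not exceed the 80% threshold, so Beatriz is not a related party to Brightpath Media Ltd.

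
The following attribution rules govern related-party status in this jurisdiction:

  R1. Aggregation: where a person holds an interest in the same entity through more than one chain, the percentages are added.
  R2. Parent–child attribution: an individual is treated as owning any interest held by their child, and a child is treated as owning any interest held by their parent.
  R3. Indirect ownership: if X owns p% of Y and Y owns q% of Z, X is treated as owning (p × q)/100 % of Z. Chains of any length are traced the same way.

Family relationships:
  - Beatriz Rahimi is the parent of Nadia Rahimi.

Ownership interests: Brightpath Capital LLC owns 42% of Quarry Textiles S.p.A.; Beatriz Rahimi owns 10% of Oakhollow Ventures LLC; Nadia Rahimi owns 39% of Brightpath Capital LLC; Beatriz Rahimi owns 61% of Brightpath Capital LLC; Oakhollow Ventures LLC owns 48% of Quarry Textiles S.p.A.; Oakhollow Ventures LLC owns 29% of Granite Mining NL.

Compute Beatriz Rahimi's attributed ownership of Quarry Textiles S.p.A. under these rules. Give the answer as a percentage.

By parent–child attribution (R2), Beatriz Rahimi is treated as also owning Nadia Rahimi's interest in Brightpath Capital LLC, giving 61% + 39% = 100%.
Chain via Oakhollow Ventures LLC (R3): 10% × 48% = 4.8% of Quarry Textiles S.p.A.
Chain via Brightpath Capital LLC (R3): 100% × 42% = 42% of Quarry Textiles S.p.A.
Aggregating (R1): 4.8% + 42% = 46.8%.

46.8%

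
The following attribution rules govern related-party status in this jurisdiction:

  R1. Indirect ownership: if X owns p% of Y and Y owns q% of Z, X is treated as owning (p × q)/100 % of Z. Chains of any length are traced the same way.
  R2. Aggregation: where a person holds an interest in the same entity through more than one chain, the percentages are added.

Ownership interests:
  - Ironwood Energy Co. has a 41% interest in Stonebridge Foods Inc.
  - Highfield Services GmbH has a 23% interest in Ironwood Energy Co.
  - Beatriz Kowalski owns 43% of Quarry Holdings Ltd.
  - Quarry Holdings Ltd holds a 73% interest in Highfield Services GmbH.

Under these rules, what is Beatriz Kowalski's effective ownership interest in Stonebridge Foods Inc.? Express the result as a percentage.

Chain via Quarry Holdings Ltd → Highfield Services GmbH → Ironwood Energy Co. (R1): 43% × 73% × 23% × 41% = 2.960077% of Stonebridge Foods Inc.

2.960077%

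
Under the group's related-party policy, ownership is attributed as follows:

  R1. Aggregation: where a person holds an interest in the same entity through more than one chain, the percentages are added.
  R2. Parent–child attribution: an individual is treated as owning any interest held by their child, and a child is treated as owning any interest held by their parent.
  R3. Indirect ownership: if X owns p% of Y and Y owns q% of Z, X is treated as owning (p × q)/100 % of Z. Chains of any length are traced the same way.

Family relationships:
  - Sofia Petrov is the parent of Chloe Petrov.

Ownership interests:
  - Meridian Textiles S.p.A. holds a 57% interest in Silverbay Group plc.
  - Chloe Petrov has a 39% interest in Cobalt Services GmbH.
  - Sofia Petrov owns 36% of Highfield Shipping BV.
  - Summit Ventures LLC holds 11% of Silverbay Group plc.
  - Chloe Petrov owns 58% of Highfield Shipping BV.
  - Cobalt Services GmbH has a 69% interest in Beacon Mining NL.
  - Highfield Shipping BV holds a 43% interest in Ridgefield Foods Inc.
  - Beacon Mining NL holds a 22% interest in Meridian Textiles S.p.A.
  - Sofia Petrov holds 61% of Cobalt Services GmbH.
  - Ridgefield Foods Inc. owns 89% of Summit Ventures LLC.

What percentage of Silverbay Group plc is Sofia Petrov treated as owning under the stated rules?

12.609718%

By parent–child attribution (R2), Sofia Petrov is treated as also owning Chloe Petrov's interest in Highfield Shipping BV, giving 36% + 58% = 94%.
By parent–child attribution (R2), Sofia Petrov is treated as also owning Chloe Petrov's interest in Cobalt Services GmbH, giving 61% + 39% = 100%.
Chain via Highfield Shipping BV → Ridgefield Foods Inc. → Summit Ventures LLC (R3): 94% × 43% × 89% × 11% = 3.957118% of Silverbay Group plc.
Chain via Cobalt Services GmbH → Beacon Mining NL → Meridian Textiles S.p.A. (R3): 100% × 69% × 22% × 57% = 8.6526% of Silverbay Group plc.
Aggregating (R1): 3.957118% + 8.6526% = 12.609718%.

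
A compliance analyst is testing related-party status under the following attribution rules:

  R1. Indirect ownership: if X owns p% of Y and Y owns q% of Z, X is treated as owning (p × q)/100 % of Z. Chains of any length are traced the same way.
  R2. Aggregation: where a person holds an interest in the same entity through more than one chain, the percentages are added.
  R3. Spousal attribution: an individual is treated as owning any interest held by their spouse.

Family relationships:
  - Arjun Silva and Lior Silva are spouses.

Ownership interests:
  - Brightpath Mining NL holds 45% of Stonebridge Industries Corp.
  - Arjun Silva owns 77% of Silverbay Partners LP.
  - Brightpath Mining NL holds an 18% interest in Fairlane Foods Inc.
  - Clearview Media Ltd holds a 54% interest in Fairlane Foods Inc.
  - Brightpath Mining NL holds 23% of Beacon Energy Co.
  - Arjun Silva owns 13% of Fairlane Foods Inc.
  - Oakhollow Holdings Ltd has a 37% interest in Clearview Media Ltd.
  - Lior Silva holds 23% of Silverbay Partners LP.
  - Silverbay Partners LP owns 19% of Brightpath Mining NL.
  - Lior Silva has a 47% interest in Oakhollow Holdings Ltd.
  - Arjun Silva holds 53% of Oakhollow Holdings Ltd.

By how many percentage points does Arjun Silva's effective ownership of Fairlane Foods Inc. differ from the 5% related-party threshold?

31.4

By spousal attribution (R3), Arjun Silva is treated as also owning Lior Silva's interest in Silverbay Partners LP, giving 77% + 23% = 100%.
By spousal attribution (R3), Arjun Silva is treated as also owning Lior Silva's interest in Oakhollow Holdings Ltd, giving 53% + 47% = 100%.
Chain via Silverbay Partners LP → Brightpath Mining NL (R1): 100% × 19% × 18% = 3.42% of Fairlane Foods Inc.
Chain via Oakhollow Holdings Ltd → Clearview Media Ltd (R1): 100% × 37% × 54% = 19.98% of Fairlane Foods Inc.
Direct interest in Fairlane Foods Inc: 13%.
Aggregating (R2): 3.42% + 19.98% + 13% = 36.4%.
36.4% exceeds the 5% threshold by 31.4 percentage points.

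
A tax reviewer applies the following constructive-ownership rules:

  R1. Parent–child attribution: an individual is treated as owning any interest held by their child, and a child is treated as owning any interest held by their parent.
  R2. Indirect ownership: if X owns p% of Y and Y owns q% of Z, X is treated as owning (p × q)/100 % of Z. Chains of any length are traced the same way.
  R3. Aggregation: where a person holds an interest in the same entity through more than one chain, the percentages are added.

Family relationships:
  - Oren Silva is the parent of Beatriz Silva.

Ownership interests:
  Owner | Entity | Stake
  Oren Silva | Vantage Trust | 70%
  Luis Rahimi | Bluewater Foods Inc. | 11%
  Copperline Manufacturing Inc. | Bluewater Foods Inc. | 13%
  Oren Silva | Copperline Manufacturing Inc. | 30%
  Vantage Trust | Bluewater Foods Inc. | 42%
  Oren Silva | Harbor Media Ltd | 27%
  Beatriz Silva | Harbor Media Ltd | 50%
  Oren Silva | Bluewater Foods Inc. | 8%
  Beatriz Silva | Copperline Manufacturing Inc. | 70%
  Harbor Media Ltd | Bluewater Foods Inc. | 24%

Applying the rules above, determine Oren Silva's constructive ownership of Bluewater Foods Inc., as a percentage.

By parent–child attribution (R1), Oren Silva is treated as also owning Beatriz Silva's interest in Harbor Media Ltd, giving 27% + 50% = 77%.
By parent–child attribution (R1), Oren Silva is treated as also owning Beatriz Silva's interest in Copperline Manufacturing Inc, giving 30% + 70% = 100%.
Chain via Harbor Media Ltd (R2): 77% × 24% = 18.48% of Bluewater Foods Inc.
Chain via Copperline Manufacturing Inc. (R2): 100% × 13% = 13% of Bluewater Foods Inc.
Chain via Vantage Trust (R2): 70% × 42% = 29.4% of Bluewater Foods Inc.
Direct interest in Bluewater Foods Inc: 8%.
Aggregating (R3): 18.48% + 13% + 29.4% + 8% = 68.88%.

68.88%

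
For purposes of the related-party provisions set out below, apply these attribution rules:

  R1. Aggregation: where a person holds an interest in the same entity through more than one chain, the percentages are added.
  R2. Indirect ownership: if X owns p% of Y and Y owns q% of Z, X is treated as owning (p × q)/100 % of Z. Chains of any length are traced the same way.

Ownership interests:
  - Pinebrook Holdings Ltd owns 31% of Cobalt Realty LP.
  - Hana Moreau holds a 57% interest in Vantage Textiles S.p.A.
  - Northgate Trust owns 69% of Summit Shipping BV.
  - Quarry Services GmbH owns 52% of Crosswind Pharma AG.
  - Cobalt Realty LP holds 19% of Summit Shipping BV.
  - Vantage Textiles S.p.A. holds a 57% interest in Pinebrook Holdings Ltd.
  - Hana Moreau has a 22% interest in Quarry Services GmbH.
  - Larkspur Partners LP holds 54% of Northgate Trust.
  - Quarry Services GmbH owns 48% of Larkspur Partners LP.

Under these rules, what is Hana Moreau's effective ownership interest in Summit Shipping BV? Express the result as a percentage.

Chain via Quarry Services GmbH → Larkspur Partners LP → Northgate Trust (R2): 22% × 48% × 54% × 69% = 3.934656% of Summit Shipping BV.
Chain via Vantage Textiles S.p.A. → Pinebrook Holdings Ltd → Cobalt Realty LP (R2): 57% × 57% × 31% × 19% = 1.913661% of Summit Shipping BV.
Aggregating (R1): 3.934656% + 1.913661% = 5.848317%.

5.848317%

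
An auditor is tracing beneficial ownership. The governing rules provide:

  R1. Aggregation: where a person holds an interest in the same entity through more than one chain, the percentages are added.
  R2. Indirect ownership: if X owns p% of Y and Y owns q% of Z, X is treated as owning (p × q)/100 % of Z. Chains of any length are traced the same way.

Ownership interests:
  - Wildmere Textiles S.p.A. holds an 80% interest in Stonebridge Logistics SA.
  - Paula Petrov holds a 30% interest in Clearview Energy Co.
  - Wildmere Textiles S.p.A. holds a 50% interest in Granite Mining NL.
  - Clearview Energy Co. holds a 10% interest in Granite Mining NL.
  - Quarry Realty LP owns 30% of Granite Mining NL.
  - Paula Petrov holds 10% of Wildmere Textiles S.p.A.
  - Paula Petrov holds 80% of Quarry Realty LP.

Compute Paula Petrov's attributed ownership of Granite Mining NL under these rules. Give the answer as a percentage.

32%

Chain via Quarry Realty LP (R2): 80% × 30% = 24% of Granite Mining NL.
Chain via Wildmere Textiles S.p.A. (R2): 10% × 50% = 5% of Granite Mining NL.
Chain via Clearview Energy Co. (R2): 30% × 10% = 3% of Granite Mining NL.
Aggregating (R1): 24% + 5% + 3% = 32%.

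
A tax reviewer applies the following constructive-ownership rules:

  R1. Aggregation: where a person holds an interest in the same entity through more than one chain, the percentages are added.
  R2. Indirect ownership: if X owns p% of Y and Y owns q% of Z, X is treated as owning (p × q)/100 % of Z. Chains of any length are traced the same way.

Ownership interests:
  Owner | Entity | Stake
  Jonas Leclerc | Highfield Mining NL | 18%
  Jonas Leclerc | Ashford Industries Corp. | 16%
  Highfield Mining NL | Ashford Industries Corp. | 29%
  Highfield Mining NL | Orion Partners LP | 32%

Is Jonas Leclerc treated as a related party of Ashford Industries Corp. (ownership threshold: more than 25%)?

No

Chain via Highfield Mining NL (R2): 18% × 29% = 5.22% of Ashford Industries Corp.
Direct interest in Ashford Industries Corp: 16%.
Aggregating (R1): 5.22% + 16% = 21.22%.
21.22% does not exceed the 25% threshold, so Jonas is not a related party to Ashford Industries Corp.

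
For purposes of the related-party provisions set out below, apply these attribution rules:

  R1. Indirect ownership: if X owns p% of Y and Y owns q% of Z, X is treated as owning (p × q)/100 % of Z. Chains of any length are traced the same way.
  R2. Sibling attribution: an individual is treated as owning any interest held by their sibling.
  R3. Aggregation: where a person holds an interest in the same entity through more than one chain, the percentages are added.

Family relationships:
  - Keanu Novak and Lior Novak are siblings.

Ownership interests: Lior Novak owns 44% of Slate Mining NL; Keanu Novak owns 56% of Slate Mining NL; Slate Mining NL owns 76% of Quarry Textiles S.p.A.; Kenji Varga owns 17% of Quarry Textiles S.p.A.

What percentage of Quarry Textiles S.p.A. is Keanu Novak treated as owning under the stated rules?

By sibling attribution (R2), Keanu Novak is treated as also owning Lior Novak's interest in Slate Mining NL, giving 56% + 44% = 100%.
Chain via Slate Mining NL (R1): 100% × 76% = 76% of Quarry Textiles S.p.A.

76%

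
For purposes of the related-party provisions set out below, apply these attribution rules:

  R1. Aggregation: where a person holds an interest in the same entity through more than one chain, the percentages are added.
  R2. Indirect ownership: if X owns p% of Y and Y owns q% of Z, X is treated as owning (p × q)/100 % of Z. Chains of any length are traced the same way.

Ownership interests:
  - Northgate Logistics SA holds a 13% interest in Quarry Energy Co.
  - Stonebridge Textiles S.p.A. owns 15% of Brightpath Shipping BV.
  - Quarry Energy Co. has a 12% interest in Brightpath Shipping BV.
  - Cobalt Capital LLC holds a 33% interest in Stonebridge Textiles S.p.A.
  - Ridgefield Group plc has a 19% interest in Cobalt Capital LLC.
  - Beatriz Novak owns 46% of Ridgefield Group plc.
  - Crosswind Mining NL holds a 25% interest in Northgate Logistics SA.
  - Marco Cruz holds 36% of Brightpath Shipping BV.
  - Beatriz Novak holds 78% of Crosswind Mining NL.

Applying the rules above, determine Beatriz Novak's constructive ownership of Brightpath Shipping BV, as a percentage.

Chain via Ridgefield Group plc → Cobalt Capital LLC → Stonebridge Textiles S.p.A. (R2): 46% × 19% × 33% × 15% = 0.43263% of Brightpath Shipping BV.
Chain via Crosswind Mining NL → Northgate Logistics SA → Quarry Energy Co. (R2): 78% × 25% × 13% × 12% = 0.3042% of Brightpath Shipping BV.
Aggregating (R1): 0.43263% + 0.3042% = 0.73683%.

0.73683%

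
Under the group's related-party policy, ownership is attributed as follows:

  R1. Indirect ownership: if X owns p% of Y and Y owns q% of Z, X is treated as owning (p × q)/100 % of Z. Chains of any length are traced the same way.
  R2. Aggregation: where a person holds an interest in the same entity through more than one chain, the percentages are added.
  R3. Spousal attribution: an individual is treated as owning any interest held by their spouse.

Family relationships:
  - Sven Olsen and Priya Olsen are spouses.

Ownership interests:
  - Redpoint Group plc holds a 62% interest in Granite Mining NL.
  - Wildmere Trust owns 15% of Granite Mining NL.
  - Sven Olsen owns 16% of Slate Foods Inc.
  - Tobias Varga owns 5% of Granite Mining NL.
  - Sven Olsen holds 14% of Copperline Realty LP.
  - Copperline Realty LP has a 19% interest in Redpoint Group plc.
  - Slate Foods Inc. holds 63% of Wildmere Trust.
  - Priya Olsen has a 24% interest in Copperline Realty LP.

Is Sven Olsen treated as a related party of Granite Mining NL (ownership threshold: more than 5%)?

Yes

By spousal attribution (R3), Sven Olsen is treated as also owning Priya Olsen's interest in Copperline Realty LP, giving 14% + 24% = 38%.
Chain via Copperline Realty LP → Redpoint Group plc (R1): 38% × 19% × 62% = 4.4764% of Granite Mining NL.
Chain via Slate Foods Inc. → Wildmere Trust (R1): 16% × 63% × 15% = 1.512% of Granite Mining NL.
Aggregating (R2): 4.4764% + 1.512% = 5.9884%.
5.9884% exceeds the 5% threshold, so Sven is a related party to Granite Mining NL.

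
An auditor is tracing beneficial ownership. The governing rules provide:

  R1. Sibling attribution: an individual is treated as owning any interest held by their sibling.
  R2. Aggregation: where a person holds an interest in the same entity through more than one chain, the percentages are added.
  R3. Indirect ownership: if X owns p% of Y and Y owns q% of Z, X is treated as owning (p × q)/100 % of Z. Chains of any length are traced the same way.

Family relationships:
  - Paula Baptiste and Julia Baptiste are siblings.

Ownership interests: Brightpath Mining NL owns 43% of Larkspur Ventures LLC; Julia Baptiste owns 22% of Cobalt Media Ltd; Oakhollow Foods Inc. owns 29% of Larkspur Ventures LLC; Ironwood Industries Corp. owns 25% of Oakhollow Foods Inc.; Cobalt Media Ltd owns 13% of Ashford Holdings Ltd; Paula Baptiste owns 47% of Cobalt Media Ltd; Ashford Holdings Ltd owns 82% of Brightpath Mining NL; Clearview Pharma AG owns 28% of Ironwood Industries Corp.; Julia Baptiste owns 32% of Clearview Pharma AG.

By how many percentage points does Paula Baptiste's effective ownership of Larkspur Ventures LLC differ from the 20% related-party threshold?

16.187578

By sibling attribution (R1), Paula Baptiste is treated as also owning Julia Baptiste's interest in Cobalt Media Ltd, giving 47% + 22% = 69%.
By sibling attribution (R1), Paula Baptiste is treated as owning Julia Baptiste's 32% interest in Clearview Pharma AG.
Chain via Cobalt Media Ltd → Ashford Holdings Ltd → Brightpath Mining NL (R3): 69% × 13% × 82% × 43% = 3.162822% of Larkspur Ventures LLC.
Chain via Clearview Pharma AG → Ironwood Industries Corp. → Oakhollow Foods Inc. (R3): 32% × 28% × 25% × 29% = 0.6496% of Larkspur Ventures LLC.
Aggregating (R2): 3.162822% + 0.6496% = 3.812422%.
3.812422% falls short of the 20% threshold by 16.187578 percentage points.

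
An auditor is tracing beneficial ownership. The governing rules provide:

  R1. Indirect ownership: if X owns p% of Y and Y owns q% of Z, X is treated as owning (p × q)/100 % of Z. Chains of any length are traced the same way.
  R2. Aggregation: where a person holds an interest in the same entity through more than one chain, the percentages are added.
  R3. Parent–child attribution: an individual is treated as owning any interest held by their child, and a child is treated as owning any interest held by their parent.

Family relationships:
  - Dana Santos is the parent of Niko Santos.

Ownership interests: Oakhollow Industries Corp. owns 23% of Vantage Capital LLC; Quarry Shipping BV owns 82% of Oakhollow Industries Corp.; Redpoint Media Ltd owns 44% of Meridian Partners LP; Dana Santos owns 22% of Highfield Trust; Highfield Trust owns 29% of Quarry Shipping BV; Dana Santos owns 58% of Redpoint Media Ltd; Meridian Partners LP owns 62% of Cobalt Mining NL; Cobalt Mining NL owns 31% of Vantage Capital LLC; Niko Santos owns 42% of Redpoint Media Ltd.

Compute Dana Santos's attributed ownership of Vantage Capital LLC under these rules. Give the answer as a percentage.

By parent–child attribution (R3), Dana Santos is treated as also owning Niko Santos's interest in Redpoint Media Ltd, giving 58% + 42% = 100%.
Chain via Redpoint Media Ltd → Meridian Partners LP → Cobalt Mining NL (R1): 100% × 44% × 62% × 31% = 8.4568% of Vantage Capital LLC.
Chain via Highfield Trust → Quarry Shipping BV → Oakhollow Industries Corp. (R1): 22% × 29% × 82% × 23% = 1.203268% of Vantage Capital LLC.
Aggregating (R2): 8.4568% + 1.203268% = 9.660068%.

9.660068%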